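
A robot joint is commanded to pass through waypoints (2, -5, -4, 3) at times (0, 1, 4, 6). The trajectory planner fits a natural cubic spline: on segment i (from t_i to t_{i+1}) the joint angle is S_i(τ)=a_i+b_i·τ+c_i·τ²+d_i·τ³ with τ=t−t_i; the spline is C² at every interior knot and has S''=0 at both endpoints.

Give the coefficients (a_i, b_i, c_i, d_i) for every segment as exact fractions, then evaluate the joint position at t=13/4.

  seg 0: a=2 b=-3365/426 c=0 d=383/426
  seg 1: a=-5 b=-1108/213 c=383/142 d=-121/426
  seg 2: a=-4 b=1411/426 c=10/71 d=-5/213
S(13/4) = -57119/9088

Δ: Δ0=-7, Δ1=1/3, Δ2=7/2
row 1: diag=8, rhs=44; c'=3/8, d'=11/2
row 2: denom=10−3·3/8=71/8; d'=(19−3·11/2)/(71/8)=20/71
back: M2=20/71
back: M1=11/2−3/8·20/71=383/71
M: M0=0, M1=383/71, M2=20/71, M3=0
seg 0: a=2, c=M0/2=0, d=(M1−M0)/(6·1)=383/426, b=Δ0−h0·(2M0+M1)/6=-3365/426
seg 1: a=-5, c=M1/2=383/142, d=(M2−M1)/(6·3)=-121/426, b=Δ1−h1·(2M1+M2)/6=-1108/213
seg 2: a=-4, c=M2/2=10/71, d=(M3−M2)/(6·2)=-5/213, b=Δ2−h2·(2M2+M3)/6=1411/426
t_q=13/4 → seg 1, τ=9/4; S=-5+-1108/213·τ+383/142·τ²+-121/426·τ³=-57119/9088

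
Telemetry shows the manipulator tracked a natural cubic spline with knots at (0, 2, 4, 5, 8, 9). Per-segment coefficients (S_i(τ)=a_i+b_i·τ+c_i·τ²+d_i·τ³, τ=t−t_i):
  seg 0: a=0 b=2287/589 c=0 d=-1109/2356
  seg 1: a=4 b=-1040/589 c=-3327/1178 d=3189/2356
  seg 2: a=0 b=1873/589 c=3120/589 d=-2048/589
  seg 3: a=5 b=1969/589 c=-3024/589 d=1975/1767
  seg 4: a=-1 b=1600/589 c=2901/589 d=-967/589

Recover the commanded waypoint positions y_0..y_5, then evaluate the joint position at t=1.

y_0=0 y_1=4 y_2=0 y_3=5 y_4=-1 y_5=5
S(1) = 8039/2356

y_0 = S_0(0) = a_0 = 0
y_1 = S_1(0) = a_1 = 4
y_2 = S_2(0) = a_2 = 0
y_3 = S_3(0) = a_3 = 5
y_4 = S_4(0) = a_4 = -1
y_5 = S_4(1) = 5
t_q=1 is in segment 0 (τ=1); S_0(τ)=8039/2356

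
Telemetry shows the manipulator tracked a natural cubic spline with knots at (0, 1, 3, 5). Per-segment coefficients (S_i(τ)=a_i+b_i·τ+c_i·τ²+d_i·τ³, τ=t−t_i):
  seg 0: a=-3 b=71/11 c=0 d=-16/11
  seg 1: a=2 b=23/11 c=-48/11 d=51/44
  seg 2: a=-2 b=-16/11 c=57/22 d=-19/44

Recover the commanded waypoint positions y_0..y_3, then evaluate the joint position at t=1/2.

y_0 = S_0(0) = a_0 = -3
y_1 = S_1(0) = a_1 = 2
y_2 = S_2(0) = a_2 = -2
y_3 = S_2(2) = 2
t_q=1/2 is in segment 0 (τ=1/2); S_0(τ)=1/22

y_0=-3 y_1=2 y_2=-2 y_3=2
S(1/2) = 1/22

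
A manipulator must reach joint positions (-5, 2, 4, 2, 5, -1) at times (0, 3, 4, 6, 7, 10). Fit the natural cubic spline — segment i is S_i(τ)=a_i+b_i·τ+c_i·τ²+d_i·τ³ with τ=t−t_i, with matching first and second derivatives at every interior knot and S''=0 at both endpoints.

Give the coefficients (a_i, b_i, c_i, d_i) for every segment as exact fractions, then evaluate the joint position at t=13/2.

Δ: Δ0=7/3, Δ1=2, Δ2=-1, Δ3=3, Δ4=-2
row 1: diag=8, rhs=-2; c'=1/8, d'=-1/4
row 2: denom=6−1·1/8=47/8; d'=(-18−1·-1/4)/(47/8)=-142/47
row 3: denom=6−2·16/47=250/47; d'=(24−2·-142/47)/(250/47)=706/125
row 4: denom=8−1·47/250=1953/250; d'=(-30−1·706/125)/(1953/250)=-8912/1953
back: M4=-8912/1953
back: M3=706/125−47/250·-8912/1953=12706/1953
back: M2=-142/47−16/47·12706/1953=-10226/1953
back: M1=-1/4−1/8·-10226/1953=790/1953
M: M0=0, M1=790/1953, M2=-10226/1953, M3=12706/1953, M4=-8912/1953, M5=0
seg 0: a=-5, c=M0/2=0, d=(M1−M0)/(6·3)=395/17577, b=Δ0−h0·(2M0+M1)/6=4162/1953
seg 1: a=2, c=M1/2=395/1953, d=(M2−M1)/(6·1)=-204/217, b=Δ1−h1·(2M1+M2)/6=5347/1953
seg 2: a=4, c=M2/2=-5113/1953, d=(M3−M2)/(6·2)=91/93, b=Δ2−h2·(2M2+M3)/6=629/1953
seg 3: a=2, c=M3/2=6353/1953, d=(M4−M3)/(6·1)=-1201/651, b=Δ3−h3·(2M3+M4)/6=3109/1953
seg 4: a=5, c=M4/2=-4456/1953, d=(M5−M4)/(6·3)=4456/17577, b=Δ4−h4·(2M4+M5)/6=5006/1953
t_q=13/2 → seg 3, τ=1/2; S=2+3109/1953·τ+6353/1953·τ²+-1201/651·τ³=7541/2232

  seg 0: a=-5 b=4162/1953 c=0 d=395/17577
  seg 1: a=2 b=5347/1953 c=395/1953 d=-204/217
  seg 2: a=4 b=629/1953 c=-5113/1953 d=91/93
  seg 3: a=2 b=3109/1953 c=6353/1953 d=-1201/651
  seg 4: a=5 b=5006/1953 c=-4456/1953 d=4456/17577
S(13/2) = 7541/2232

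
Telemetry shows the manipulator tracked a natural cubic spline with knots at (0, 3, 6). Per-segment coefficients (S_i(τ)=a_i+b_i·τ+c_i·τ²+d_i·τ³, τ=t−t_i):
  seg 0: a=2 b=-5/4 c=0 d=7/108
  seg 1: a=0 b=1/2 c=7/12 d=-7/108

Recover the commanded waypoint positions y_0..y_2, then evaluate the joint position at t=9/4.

y_0=2 y_1=0 y_2=5
S(9/4) = -19/256

y_0 = S_0(0) = a_0 = 2
y_1 = S_1(0) = a_1 = 0
y_2 = S_1(3) = 5
t_q=9/4 is in segment 0 (τ=9/4); S_0(τ)=-19/256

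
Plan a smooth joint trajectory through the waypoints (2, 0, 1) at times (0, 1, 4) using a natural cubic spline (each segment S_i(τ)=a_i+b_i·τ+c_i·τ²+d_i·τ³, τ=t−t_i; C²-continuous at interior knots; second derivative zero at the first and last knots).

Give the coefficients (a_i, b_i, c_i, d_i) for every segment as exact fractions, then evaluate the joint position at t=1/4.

Δ: Δ0=-2, Δ1=1/3
row 1: diag=8, rhs=14; c'=3/8, d'=7/4
back: M1=7/4
M: M0=0, M1=7/4, M2=0
seg 0: a=2, c=M0/2=0, d=(M1−M0)/(6·1)=7/24, b=Δ0−h0·(2M0+M1)/6=-55/24
seg 1: a=0, c=M1/2=7/8, d=(M2−M1)/(6·3)=-7/72, b=Δ1−h1·(2M1+M2)/6=-17/12
t_q=1/4 → seg 0, τ=1/4; S=2+-55/24·τ+0·τ²+7/24·τ³=733/512

  seg 0: a=2 b=-55/24 c=0 d=7/24
  seg 1: a=0 b=-17/12 c=7/8 d=-7/72
S(1/4) = 733/512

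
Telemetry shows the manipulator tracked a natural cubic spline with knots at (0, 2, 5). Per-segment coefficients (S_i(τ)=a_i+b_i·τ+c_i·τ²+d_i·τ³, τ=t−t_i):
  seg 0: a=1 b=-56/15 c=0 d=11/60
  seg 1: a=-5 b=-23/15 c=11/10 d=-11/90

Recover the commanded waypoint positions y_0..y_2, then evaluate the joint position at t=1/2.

y_0 = S_0(0) = a_0 = 1
y_1 = S_1(0) = a_1 = -5
y_2 = S_1(3) = -3
t_q=1/2 is in segment 0 (τ=1/2); S_0(τ)=-27/32

y_0=1 y_1=-5 y_2=-3
S(1/2) = -27/32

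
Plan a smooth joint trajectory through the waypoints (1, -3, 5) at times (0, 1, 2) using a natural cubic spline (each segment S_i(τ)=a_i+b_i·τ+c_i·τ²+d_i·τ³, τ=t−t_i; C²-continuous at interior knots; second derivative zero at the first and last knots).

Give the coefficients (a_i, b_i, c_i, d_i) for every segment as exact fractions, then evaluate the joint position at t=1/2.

Δ: Δ0=-4, Δ1=8
row 1: diag=4, rhs=72; c'=1/4, d'=18
back: M1=18
M: M0=0, M1=18, M2=0
seg 0: a=1, c=M0/2=0, d=(M1−M0)/(6·1)=3, b=Δ0−h0·(2M0+M1)/6=-7
seg 1: a=-3, c=M1/2=9, d=(M2−M1)/(6·1)=-3, b=Δ1−h1·(2M1+M2)/6=2
t_q=1/2 → seg 0, τ=1/2; S=1+-7·τ+0·τ²+3·τ³=-17/8

  seg 0: a=1 b=-7 c=0 d=3
  seg 1: a=-3 b=2 c=9 d=-3
S(1/2) = -17/8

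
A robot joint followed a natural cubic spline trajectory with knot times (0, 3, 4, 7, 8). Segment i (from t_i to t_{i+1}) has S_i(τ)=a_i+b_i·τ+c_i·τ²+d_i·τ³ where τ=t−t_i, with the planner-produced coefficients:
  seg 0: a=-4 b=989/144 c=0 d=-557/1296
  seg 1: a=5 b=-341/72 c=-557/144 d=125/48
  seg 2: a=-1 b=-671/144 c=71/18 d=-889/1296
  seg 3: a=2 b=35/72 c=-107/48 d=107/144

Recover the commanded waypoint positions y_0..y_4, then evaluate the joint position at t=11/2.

y_0 = S_0(0) = a_0 = -4
y_1 = S_1(0) = a_1 = 5
y_2 = S_2(0) = a_2 = -1
y_3 = S_3(0) = a_3 = 2
y_4 = S_3(1) = 1
t_q=11/2 is in segment 2 (τ=3/2); S_2(τ)=-183/128

y_0=-4 y_1=5 y_2=-1 y_3=2 y_4=1
S(11/2) = -183/128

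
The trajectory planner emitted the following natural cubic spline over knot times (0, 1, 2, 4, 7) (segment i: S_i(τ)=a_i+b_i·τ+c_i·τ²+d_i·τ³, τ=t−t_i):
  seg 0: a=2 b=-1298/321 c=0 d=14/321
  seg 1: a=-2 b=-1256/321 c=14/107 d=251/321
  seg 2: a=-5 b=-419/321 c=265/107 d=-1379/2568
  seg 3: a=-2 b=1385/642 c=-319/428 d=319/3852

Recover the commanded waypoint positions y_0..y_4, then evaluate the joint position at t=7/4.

y_0=2 y_1=-2 y_2=-5 y_3=-2 y_4=0
S(7/4) = -31029/6848

y_0 = S_0(0) = a_0 = 2
y_1 = S_1(0) = a_1 = -2
y_2 = S_2(0) = a_2 = -5
y_3 = S_3(0) = a_3 = -2
y_4 = S_3(3) = 0
t_q=7/4 is in segment 1 (τ=3/4); S_1(τ)=-31029/6848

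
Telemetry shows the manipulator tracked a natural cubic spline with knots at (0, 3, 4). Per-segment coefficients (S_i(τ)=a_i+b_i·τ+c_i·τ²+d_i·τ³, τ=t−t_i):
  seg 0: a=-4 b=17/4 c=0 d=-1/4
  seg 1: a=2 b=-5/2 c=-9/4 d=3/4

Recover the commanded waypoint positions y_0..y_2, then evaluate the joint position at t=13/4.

y_0=-4 y_1=2 y_2=-2
S(13/4) = 319/256

y_0 = S_0(0) = a_0 = -4
y_1 = S_1(0) = a_1 = 2
y_2 = S_1(1) = -2
t_q=13/4 is in segment 1 (τ=1/4); S_1(τ)=319/256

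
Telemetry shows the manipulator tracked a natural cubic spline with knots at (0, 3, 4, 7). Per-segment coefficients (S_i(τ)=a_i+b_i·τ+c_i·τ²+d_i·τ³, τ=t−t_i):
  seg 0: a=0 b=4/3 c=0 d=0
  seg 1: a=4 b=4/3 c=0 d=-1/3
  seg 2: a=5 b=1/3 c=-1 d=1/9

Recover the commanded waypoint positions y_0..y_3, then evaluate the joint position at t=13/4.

y_0 = S_0(0) = a_0 = 0
y_1 = S_1(0) = a_1 = 4
y_2 = S_2(0) = a_2 = 5
y_3 = S_2(3) = 0
t_q=13/4 is in segment 1 (τ=1/4); S_1(τ)=277/64

y_0=0 y_1=4 y_2=5 y_3=0
S(13/4) = 277/64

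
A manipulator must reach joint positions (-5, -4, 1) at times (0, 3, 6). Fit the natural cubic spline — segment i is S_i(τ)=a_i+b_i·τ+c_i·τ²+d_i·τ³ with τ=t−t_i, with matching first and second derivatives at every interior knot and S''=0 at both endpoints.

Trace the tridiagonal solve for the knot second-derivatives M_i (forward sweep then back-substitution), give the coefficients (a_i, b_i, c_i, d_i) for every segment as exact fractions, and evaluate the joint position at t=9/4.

  seg 0: a=-5 b=0 c=0 d=1/27
  seg 1: a=-4 b=1 c=1/3 d=-1/27
S(9/4) = -293/64

Δ: Δ0=1/3, Δ1=5/3
row 1: diag=12, rhs=8; c'=1/4, d'=2/3
back: M1=2/3
M: M0=0, M1=2/3, M2=0
seg 0: a=-5, c=M0/2=0, d=(M1−M0)/(6·3)=1/27, b=Δ0−h0·(2M0+M1)/6=0
seg 1: a=-4, c=M1/2=1/3, d=(M2−M1)/(6·3)=-1/27, b=Δ1−h1·(2M1+M2)/6=1
t_q=9/4 → seg 0, τ=9/4; S=-5+0·τ+0·τ²+1/27·τ³=-293/64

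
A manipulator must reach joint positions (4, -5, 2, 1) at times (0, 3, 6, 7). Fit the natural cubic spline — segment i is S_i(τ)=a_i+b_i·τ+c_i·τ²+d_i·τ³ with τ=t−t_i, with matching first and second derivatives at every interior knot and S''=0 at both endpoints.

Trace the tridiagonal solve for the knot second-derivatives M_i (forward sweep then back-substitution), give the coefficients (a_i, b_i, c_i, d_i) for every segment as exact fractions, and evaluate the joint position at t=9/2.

  seg 0: a=4 b=-419/87 c=0 d=158/783
  seg 1: a=-5 b=55/87 c=158/87 d=-326/783
  seg 2: a=2 b=25/87 c=-56/29 d=56/87
S(9/2) = -159/116

Δ: Δ0=-3, Δ1=7/3, Δ2=-1
row 1: diag=12, rhs=32; c'=1/4, d'=8/3
row 2: denom=8−3·1/4=29/4; d'=(-20−3·8/3)/(29/4)=-112/29
back: M2=-112/29
back: M1=8/3−1/4·-112/29=316/87
M: M0=0, M1=316/87, M2=-112/29, M3=0
seg 0: a=4, c=M0/2=0, d=(M1−M0)/(6·3)=158/783, b=Δ0−h0·(2M0+M1)/6=-419/87
seg 1: a=-5, c=M1/2=158/87, d=(M2−M1)/(6·3)=-326/783, b=Δ1−h1·(2M1+M2)/6=55/87
seg 2: a=2, c=M2/2=-56/29, d=(M3−M2)/(6·1)=56/87, b=Δ2−h2·(2M2+M3)/6=25/87
t_q=9/2 → seg 1, τ=3/2; S=-5+55/87·τ+158/87·τ²+-326/783·τ³=-159/116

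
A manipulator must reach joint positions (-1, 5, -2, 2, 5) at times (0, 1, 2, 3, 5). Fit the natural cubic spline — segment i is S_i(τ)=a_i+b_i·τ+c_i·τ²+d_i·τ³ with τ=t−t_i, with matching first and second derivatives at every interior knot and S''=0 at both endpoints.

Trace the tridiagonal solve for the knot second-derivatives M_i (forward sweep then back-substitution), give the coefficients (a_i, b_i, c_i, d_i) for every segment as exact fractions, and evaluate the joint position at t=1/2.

  seg 0: a=-1 b=1767/172 c=0 d=-735/172
  seg 1: a=5 b=-219/86 c=-2205/172 d=1439/172
  seg 2: a=-2 b=-531/172 c=528/43 d=-893/172
  seg 3: a=2 b=507/86 c=-567/172 d=189/344
S(1/2) = 4957/1376

Δ: Δ0=6, Δ1=-7, Δ2=4, Δ3=3/2
row 1: diag=4, rhs=-78; c'=1/4, d'=-39/2
row 2: denom=4−1·1/4=15/4; d'=(66−1·-39/2)/(15/4)=114/5
row 3: denom=6−1·4/15=86/15; d'=(-15−1·114/5)/(86/15)=-567/86
back: M3=-567/86
back: M2=114/5−4/15·-567/86=1056/43
back: M1=-39/2−1/4·1056/43=-2205/86
M: M0=0, M1=-2205/86, M2=1056/43, M3=-567/86, M4=0
seg 0: a=-1, c=M0/2=0, d=(M1−M0)/(6·1)=-735/172, b=Δ0−h0·(2M0+M1)/6=1767/172
seg 1: a=5, c=M1/2=-2205/172, d=(M2−M1)/(6·1)=1439/172, b=Δ1−h1·(2M1+M2)/6=-219/86
seg 2: a=-2, c=M2/2=528/43, d=(M3−M2)/(6·1)=-893/172, b=Δ2−h2·(2M2+M3)/6=-531/172
seg 3: a=2, c=M3/2=-567/172, d=(M4−M3)/(6·2)=189/344, b=Δ3−h3·(2M3+M4)/6=507/86
t_q=1/2 → seg 0, τ=1/2; S=-1+1767/172·τ+0·τ²+-735/172·τ³=4957/1376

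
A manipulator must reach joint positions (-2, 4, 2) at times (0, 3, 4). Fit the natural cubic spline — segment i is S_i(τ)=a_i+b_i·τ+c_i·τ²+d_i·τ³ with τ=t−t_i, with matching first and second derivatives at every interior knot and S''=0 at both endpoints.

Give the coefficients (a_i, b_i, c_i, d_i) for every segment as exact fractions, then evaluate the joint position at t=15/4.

  seg 0: a=-2 b=7/2 c=0 d=-1/6
  seg 1: a=4 b=-1 c=-3/2 d=1/2
S(15/4) = 335/128

Δ: Δ0=2, Δ1=-2
row 1: diag=8, rhs=-24; c'=1/8, d'=-3
back: M1=-3
M: M0=0, M1=-3, M2=0
seg 0: a=-2, c=M0/2=0, d=(M1−M0)/(6·3)=-1/6, b=Δ0−h0·(2M0+M1)/6=7/2
seg 1: a=4, c=M1/2=-3/2, d=(M2−M1)/(6·1)=1/2, b=Δ1−h1·(2M1+M2)/6=-1
t_q=15/4 → seg 1, τ=3/4; S=4+-1·τ+-3/2·τ²+1/2·τ³=335/128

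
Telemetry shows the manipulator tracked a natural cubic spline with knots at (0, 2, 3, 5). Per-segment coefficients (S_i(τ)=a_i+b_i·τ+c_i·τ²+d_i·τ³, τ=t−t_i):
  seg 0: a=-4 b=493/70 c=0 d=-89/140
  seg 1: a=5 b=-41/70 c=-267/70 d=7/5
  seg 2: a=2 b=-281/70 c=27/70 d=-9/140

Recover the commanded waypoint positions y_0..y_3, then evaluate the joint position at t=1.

y_0=-4 y_1=5 y_2=2 y_3=-5
S(1) = 337/140

y_0 = S_0(0) = a_0 = -4
y_1 = S_1(0) = a_1 = 5
y_2 = S_2(0) = a_2 = 2
y_3 = S_2(2) = -5
t_q=1 is in segment 0 (τ=1); S_0(τ)=337/140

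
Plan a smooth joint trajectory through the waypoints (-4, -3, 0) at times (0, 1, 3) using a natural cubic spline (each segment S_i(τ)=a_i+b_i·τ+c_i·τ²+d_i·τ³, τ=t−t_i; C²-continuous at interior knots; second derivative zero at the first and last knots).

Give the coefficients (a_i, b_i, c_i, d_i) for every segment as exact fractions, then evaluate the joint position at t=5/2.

  seg 0: a=-4 b=11/12 c=0 d=1/12
  seg 1: a=-3 b=7/6 c=1/4 d=-1/24
S(5/2) = -53/64

Δ: Δ0=1, Δ1=3/2
row 1: diag=6, rhs=3; c'=1/3, d'=1/2
back: M1=1/2
M: M0=0, M1=1/2, M2=0
seg 0: a=-4, c=M0/2=0, d=(M1−M0)/(6·1)=1/12, b=Δ0−h0·(2M0+M1)/6=11/12
seg 1: a=-3, c=M1/2=1/4, d=(M2−M1)/(6·2)=-1/24, b=Δ1−h1·(2M1+M2)/6=7/6
t_q=5/2 → seg 1, τ=3/2; S=-3+7/6·τ+1/4·τ²+-1/24·τ³=-53/64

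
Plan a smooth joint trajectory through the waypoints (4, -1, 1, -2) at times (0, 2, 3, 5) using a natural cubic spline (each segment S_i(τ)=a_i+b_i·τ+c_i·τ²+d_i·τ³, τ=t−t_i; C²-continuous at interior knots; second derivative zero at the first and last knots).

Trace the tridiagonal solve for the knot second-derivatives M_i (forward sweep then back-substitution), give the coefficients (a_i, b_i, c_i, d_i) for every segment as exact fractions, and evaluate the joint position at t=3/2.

Δ: Δ0=-5/2, Δ1=2, Δ2=-3/2
row 1: diag=6, rhs=27; c'=1/6, d'=9/2
row 2: denom=6−1·1/6=35/6; d'=(-21−1·9/2)/(35/6)=-153/35
back: M2=-153/35
back: M1=9/2−1/6·-153/35=183/35
M: M0=0, M1=183/35, M2=-153/35, M3=0
seg 0: a=4, c=M0/2=0, d=(M1−M0)/(6·2)=61/140, b=Δ0−h0·(2M0+M1)/6=-297/70
seg 1: a=-1, c=M1/2=183/70, d=(M2−M1)/(6·1)=-8/5, b=Δ1−h1·(2M1+M2)/6=69/70
seg 2: a=1, c=M2/2=-153/70, d=(M3−M2)/(6·2)=51/140, b=Δ2−h2·(2M2+M3)/6=99/70
t_q=3/2 → seg 0, τ=3/2; S=4+-297/70·τ+0·τ²+61/140·τ³=-143/160

  seg 0: a=4 b=-297/70 c=0 d=61/140
  seg 1: a=-1 b=69/70 c=183/70 d=-8/5
  seg 2: a=1 b=99/70 c=-153/70 d=51/140
S(3/2) = -143/160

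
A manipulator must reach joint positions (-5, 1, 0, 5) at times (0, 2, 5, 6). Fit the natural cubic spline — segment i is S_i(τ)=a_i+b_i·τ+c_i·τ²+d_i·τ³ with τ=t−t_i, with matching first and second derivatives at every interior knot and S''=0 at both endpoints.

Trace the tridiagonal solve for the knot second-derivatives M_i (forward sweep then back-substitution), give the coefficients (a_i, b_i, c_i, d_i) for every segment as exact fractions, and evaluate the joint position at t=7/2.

Δ: Δ0=3, Δ1=-1/3, Δ2=5
row 1: diag=10, rhs=-20; c'=3/10, d'=-2
row 2: denom=8−3·3/10=71/10; d'=(32−3·-2)/(71/10)=380/71
back: M2=380/71
back: M1=-2−3/10·380/71=-256/71
M: M0=0, M1=-256/71, M2=380/71, M3=0
seg 0: a=-5, c=M0/2=0, d=(M1−M0)/(6·2)=-64/213, b=Δ0−h0·(2M0+M1)/6=895/213
seg 1: a=1, c=M1/2=-128/71, d=(M2−M1)/(6·3)=106/213, b=Δ1−h1·(2M1+M2)/6=127/213
seg 2: a=0, c=M2/2=190/71, d=(M3−M2)/(6·1)=-190/213, b=Δ2−h2·(2M2+M3)/6=685/213
t_q=7/2 → seg 1, τ=3/2; S=1+127/213·τ+-128/71·τ²+106/213·τ³=-137/284

  seg 0: a=-5 b=895/213 c=0 d=-64/213
  seg 1: a=1 b=127/213 c=-128/71 d=106/213
  seg 2: a=0 b=685/213 c=190/71 d=-190/213
S(7/2) = -137/284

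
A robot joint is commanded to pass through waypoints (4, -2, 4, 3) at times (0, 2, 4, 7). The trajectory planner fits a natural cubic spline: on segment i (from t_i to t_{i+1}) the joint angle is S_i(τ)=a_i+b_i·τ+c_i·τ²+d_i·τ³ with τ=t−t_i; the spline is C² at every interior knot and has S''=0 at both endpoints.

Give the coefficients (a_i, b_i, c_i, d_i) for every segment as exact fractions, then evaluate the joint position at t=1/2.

Δ: Δ0=-3, Δ1=3, Δ2=-1/3
row 1: diag=8, rhs=36; c'=1/4, d'=9/2
row 2: denom=10−2·1/4=19/2; d'=(-20−2·9/2)/(19/2)=-58/19
back: M2=-58/19
back: M1=9/2−1/4·-58/19=100/19
M: M0=0, M1=100/19, M2=-58/19, M3=0
seg 0: a=4, c=M0/2=0, d=(M1−M0)/(6·2)=25/57, b=Δ0−h0·(2M0+M1)/6=-271/57
seg 1: a=-2, c=M1/2=50/19, d=(M2−M1)/(6·2)=-79/114, b=Δ1−h1·(2M1+M2)/6=29/57
seg 2: a=4, c=M2/2=-29/19, d=(M3−M2)/(6·3)=29/171, b=Δ2−h2·(2M2+M3)/6=155/57
t_q=1/2 → seg 0, τ=1/2; S=4+-271/57·τ+0·τ²+25/57·τ³=255/152

  seg 0: a=4 b=-271/57 c=0 d=25/57
  seg 1: a=-2 b=29/57 c=50/19 d=-79/114
  seg 2: a=4 b=155/57 c=-29/19 d=29/171
S(1/2) = 255/152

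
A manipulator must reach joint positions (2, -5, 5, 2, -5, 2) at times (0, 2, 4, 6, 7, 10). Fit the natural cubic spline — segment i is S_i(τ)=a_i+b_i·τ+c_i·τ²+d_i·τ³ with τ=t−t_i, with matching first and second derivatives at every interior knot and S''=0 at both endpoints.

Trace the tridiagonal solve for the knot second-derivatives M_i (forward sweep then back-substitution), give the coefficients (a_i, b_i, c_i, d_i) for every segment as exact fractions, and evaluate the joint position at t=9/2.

Δ: Δ0=-7/2, Δ1=5, Δ2=-3/2, Δ3=-7, Δ4=7/3
row 1: diag=8, rhs=51; c'=1/4, d'=51/8
row 2: denom=8−2·1/4=15/2; d'=(-39−2·51/8)/(15/2)=-69/10
row 3: denom=6−2·4/15=82/15; d'=(-33−2·-69/10)/(82/15)=-144/41
row 4: denom=8−1·15/82=641/82; d'=(56−1·-144/41)/(641/82)=4880/641
back: M4=4880/641
back: M3=-144/41−15/82·4880/641=-3144/641
back: M2=-69/10−4/15·-3144/641=-7169/1282
back: M1=51/8−1/4·-7169/1282=9965/1282
M: M0=0, M1=9965/1282, M2=-7169/1282, M3=-3144/641, M4=4880/641, M5=0
seg 0: a=2, c=M0/2=0, d=(M1−M0)/(6·2)=9965/15384, b=Δ0−h0·(2M0+M1)/6=-11713/1923
seg 1: a=-5, c=M1/2=9965/2564, d=(M2−M1)/(6·2)=-8567/7692, b=Δ1−h1·(2M1+M2)/6=6469/3846
seg 2: a=5, c=M2/2=-7169/2564, d=(M3−M2)/(6·2)=881/15384, b=Δ2−h2·(2M2+M3)/6=14857/3846
seg 3: a=2, c=M3/2=-1572/641, d=(M4−M3)/(6·1)=4012/1923, b=Δ3−h3·(2M3+M4)/6=-12757/1923
seg 4: a=-5, c=M4/2=2440/641, d=(M5−M4)/(6·3)=-2440/5769, b=Δ4−h4·(2M4+M5)/6=-10153/1923
t_q=9/2 → seg 2, τ=1/2; S=5+14857/3846·τ+-7169/2564·τ²+881/15384·τ³=255975/41024

  seg 0: a=2 b=-11713/1923 c=0 d=9965/15384
  seg 1: a=-5 b=6469/3846 c=9965/2564 d=-8567/7692
  seg 2: a=5 b=14857/3846 c=-7169/2564 d=881/15384
  seg 3: a=2 b=-12757/1923 c=-1572/641 d=4012/1923
  seg 4: a=-5 b=-10153/1923 c=2440/641 d=-2440/5769
S(9/2) = 255975/41024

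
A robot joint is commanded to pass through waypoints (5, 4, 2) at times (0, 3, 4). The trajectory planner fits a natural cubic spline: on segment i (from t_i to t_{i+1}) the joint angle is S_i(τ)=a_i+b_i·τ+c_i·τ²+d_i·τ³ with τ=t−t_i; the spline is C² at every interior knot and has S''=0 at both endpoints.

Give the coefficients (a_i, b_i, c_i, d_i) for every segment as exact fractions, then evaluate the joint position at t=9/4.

Δ: Δ0=-1/3, Δ1=-2
row 1: diag=8, rhs=-10; c'=1/8, d'=-5/4
back: M1=-5/4
M: M0=0, M1=-5/4, M2=0
seg 0: a=5, c=M0/2=0, d=(M1−M0)/(6·3)=-5/72, b=Δ0−h0·(2M0+M1)/6=7/24
seg 1: a=4, c=M1/2=-5/8, d=(M2−M1)/(6·1)=5/24, b=Δ1−h1·(2M1+M2)/6=-19/12
t_q=9/4 → seg 0, τ=9/4; S=5+7/24·τ+0·τ²+-5/72·τ³=2491/512

  seg 0: a=5 b=7/24 c=0 d=-5/72
  seg 1: a=4 b=-19/12 c=-5/8 d=5/24
S(9/4) = 2491/512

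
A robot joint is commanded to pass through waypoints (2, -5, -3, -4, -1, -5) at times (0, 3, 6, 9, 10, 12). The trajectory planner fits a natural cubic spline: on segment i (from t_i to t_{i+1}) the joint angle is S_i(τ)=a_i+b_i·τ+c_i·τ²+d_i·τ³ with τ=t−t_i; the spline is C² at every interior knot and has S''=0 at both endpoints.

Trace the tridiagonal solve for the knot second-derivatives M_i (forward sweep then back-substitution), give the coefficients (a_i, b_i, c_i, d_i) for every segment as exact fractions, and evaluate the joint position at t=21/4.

Δ: Δ0=-7/3, Δ1=2/3, Δ2=-1/3, Δ3=3, Δ4=-2
row 1: diag=12, rhs=18; c'=1/4, d'=3/2
row 2: denom=12−3·1/4=45/4; d'=(-6−3·3/2)/(45/4)=-14/15
row 3: denom=8−3·4/15=36/5; d'=(20−3·-14/15)/(36/5)=19/6
row 4: denom=6−1·5/36=211/36; d'=(-30−1·19/6)/(211/36)=-1194/211
back: M4=-1194/211
back: M3=19/6−5/36·-1194/211=834/211
back: M2=-14/15−4/15·834/211=-1258/633
back: M1=3/2−1/4·-1258/633=1264/633
M: M0=0, M1=1264/633, M2=-1258/633, M3=834/211, M4=-1194/211, M5=0
seg 0: a=2, c=M0/2=0, d=(M1−M0)/(6·3)=632/5697, b=Δ0−h0·(2M0+M1)/6=-703/211
seg 1: a=-5, c=M1/2=632/633, d=(M2−M1)/(6·3)=-1261/5697, b=Δ1−h1·(2M1+M2)/6=-71/211
seg 2: a=-3, c=M2/2=-629/633, d=(M3−M2)/(6·3)=1880/5697, b=Δ2−h2·(2M2+M3)/6=-68/211
seg 3: a=-4, c=M3/2=417/211, d=(M4−M3)/(6·1)=-338/211, b=Δ3−h3·(2M3+M4)/6=554/211
seg 4: a=-1, c=M4/2=-597/211, d=(M5−M4)/(6·2)=199/422, b=Δ4−h4·(2M4+M5)/6=374/211
t_q=21/4 → seg 1, τ=9/4; S=-5+-71/211·τ+632/633·τ²+-1261/5697·τ³=-43535/13504

  seg 0: a=2 b=-703/211 c=0 d=632/5697
  seg 1: a=-5 b=-71/211 c=632/633 d=-1261/5697
  seg 2: a=-3 b=-68/211 c=-629/633 d=1880/5697
  seg 3: a=-4 b=554/211 c=417/211 d=-338/211
  seg 4: a=-1 b=374/211 c=-597/211 d=199/422
S(21/4) = -43535/13504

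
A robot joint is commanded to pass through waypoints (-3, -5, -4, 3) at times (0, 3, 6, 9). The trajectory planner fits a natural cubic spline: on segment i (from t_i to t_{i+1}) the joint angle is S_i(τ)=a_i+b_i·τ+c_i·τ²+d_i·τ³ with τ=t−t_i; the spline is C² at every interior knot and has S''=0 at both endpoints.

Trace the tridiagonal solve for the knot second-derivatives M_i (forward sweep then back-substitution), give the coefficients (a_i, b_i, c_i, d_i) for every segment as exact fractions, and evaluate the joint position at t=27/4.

  seg 0: a=-3 b=-4/5 c=0 d=2/135
  seg 1: a=-5 b=-2/5 c=2/15 d=1/27
  seg 2: a=-4 b=7/5 c=7/15 d=-7/135
S(27/4) = -867/320

Δ: Δ0=-2/3, Δ1=1/3, Δ2=7/3
row 1: diag=12, rhs=6; c'=1/4, d'=1/2
row 2: denom=12−3·1/4=45/4; d'=(12−3·1/2)/(45/4)=14/15
back: M2=14/15
back: M1=1/2−1/4·14/15=4/15
M: M0=0, M1=4/15, M2=14/15, M3=0
seg 0: a=-3, c=M0/2=0, d=(M1−M0)/(6·3)=2/135, b=Δ0−h0·(2M0+M1)/6=-4/5
seg 1: a=-5, c=M1/2=2/15, d=(M2−M1)/(6·3)=1/27, b=Δ1−h1·(2M1+M2)/6=-2/5
seg 2: a=-4, c=M2/2=7/15, d=(M3−M2)/(6·3)=-7/135, b=Δ2−h2·(2M2+M3)/6=7/5
t_q=27/4 → seg 2, τ=3/4; S=-4+7/5·τ+7/15·τ²+-7/135·τ³=-867/320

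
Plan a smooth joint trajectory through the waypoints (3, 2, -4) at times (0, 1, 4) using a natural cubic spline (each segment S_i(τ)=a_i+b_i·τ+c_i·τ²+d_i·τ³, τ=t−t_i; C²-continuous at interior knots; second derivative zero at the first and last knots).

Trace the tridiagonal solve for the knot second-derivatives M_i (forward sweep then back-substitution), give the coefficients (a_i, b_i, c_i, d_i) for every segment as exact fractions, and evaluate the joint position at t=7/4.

  seg 0: a=3 b=-7/8 c=0 d=-1/8
  seg 1: a=2 b=-5/4 c=-3/8 d=1/24
S(7/4) = 445/512

Δ: Δ0=-1, Δ1=-2
row 1: diag=8, rhs=-6; c'=3/8, d'=-3/4
back: M1=-3/4
M: M0=0, M1=-3/4, M2=0
seg 0: a=3, c=M0/2=0, d=(M1−M0)/(6·1)=-1/8, b=Δ0−h0·(2M0+M1)/6=-7/8
seg 1: a=2, c=M1/2=-3/8, d=(M2−M1)/(6·3)=1/24, b=Δ1−h1·(2M1+M2)/6=-5/4
t_q=7/4 → seg 1, τ=3/4; S=2+-5/4·τ+-3/8·τ²+1/24·τ³=445/512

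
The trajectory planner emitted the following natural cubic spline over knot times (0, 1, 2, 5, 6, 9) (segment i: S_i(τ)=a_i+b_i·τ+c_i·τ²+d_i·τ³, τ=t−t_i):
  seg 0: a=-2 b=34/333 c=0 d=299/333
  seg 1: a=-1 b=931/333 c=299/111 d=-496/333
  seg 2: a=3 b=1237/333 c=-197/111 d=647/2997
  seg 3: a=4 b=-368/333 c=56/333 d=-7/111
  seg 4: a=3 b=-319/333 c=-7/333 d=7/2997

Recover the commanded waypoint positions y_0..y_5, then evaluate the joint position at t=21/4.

y_0 = S_0(0) = a_0 = -2
y_1 = S_1(0) = a_1 = -1
y_2 = S_2(0) = a_2 = 3
y_3 = S_3(0) = a_3 = 4
y_4 = S_4(0) = a_4 = 3
y_5 = S_4(3) = 0
t_q=21/4 is in segment 3 (τ=1/4); S_3(τ)=26521/7104

y_0=-2 y_1=-1 y_2=3 y_3=4 y_4=3 y_5=0
S(21/4) = 26521/7104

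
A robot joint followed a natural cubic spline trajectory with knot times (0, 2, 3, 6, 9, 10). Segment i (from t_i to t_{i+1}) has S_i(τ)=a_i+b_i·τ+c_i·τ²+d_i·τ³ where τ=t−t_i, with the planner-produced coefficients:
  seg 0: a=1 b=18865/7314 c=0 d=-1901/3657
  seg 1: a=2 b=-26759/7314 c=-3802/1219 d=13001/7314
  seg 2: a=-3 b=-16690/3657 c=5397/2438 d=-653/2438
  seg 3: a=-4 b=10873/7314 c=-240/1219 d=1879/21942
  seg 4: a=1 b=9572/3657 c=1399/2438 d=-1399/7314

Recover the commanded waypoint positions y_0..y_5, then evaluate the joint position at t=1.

y_0=1 y_1=2 y_2=-3 y_3=-4 y_4=1 y_5=4
S(1) = 7459/2438

y_0 = S_0(0) = a_0 = 1
y_1 = S_1(0) = a_1 = 2
y_2 = S_2(0) = a_2 = -3
y_3 = S_3(0) = a_3 = -4
y_4 = S_4(0) = a_4 = 1
y_5 = S_4(1) = 4
t_q=1 is in segment 0 (τ=1); S_0(τ)=7459/2438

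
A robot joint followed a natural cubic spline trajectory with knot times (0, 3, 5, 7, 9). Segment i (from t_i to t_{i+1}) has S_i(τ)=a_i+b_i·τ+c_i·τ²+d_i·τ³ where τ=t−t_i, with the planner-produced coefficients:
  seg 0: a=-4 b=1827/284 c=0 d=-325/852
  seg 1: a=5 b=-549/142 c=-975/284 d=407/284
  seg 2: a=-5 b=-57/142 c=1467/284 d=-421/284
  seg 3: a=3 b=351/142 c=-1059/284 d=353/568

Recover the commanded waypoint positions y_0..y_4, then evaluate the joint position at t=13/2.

y_0 = S_0(0) = a_0 = -4
y_1 = S_1(0) = a_1 = 5
y_2 = S_2(0) = a_2 = -5
y_3 = S_3(0) = a_3 = 3
y_4 = S_3(2) = -2
t_q=13/2 is in segment 2 (τ=3/2); S_2(τ)=2311/2272

y_0=-4 y_1=5 y_2=-5 y_3=3 y_4=-2
S(13/2) = 2311/2272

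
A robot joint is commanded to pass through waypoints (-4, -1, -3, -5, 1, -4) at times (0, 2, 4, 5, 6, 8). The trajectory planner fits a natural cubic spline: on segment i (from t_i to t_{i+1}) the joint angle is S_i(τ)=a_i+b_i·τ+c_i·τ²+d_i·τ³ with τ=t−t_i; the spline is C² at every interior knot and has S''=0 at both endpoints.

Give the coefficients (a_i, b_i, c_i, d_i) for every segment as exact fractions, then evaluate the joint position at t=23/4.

  seg 0: a=-4 b=447/241 c=0 d=-171/1928
  seg 1: a=-1 b=381/482 c=-513/964 d=-175/964
  seg 2: a=-3 b=-1695/482 c=-1563/964 d=3025/964
  seg 3: a=-5 b=2559/964 c=1878/241 d=-4287/964
  seg 4: a=1 b=2361/482 c=-5349/964 d=1783/1928
S(23/4) = -30965/61696

Δ: Δ0=3/2, Δ1=-1, Δ2=-2, Δ3=6, Δ4=-5/2
row 1: diag=8, rhs=-15; c'=1/4, d'=-15/8
row 2: denom=6−2·1/4=11/2; d'=(-6−2·-15/8)/(11/2)=-9/22
row 3: denom=4−1·2/11=42/11; d'=(48−1·-9/22)/(42/11)=355/28
row 4: denom=6−1·11/42=241/42; d'=(-51−1·355/28)/(241/42)=-5349/482
back: M4=-5349/482
back: M3=355/28−11/42·-5349/482=3756/241
back: M2=-9/22−2/11·3756/241=-1563/482
back: M1=-15/8−1/4·-1563/482=-513/482
M: M0=0, M1=-513/482, M2=-1563/482, M3=3756/241, M4=-5349/482, M5=0
seg 0: a=-4, c=M0/2=0, d=(M1−M0)/(6·2)=-171/1928, b=Δ0−h0·(2M0+M1)/6=447/241
seg 1: a=-1, c=M1/2=-513/964, d=(M2−M1)/(6·2)=-175/964, b=Δ1−h1·(2M1+M2)/6=381/482
seg 2: a=-3, c=M2/2=-1563/964, d=(M3−M2)/(6·1)=3025/964, b=Δ2−h2·(2M2+M3)/6=-1695/482
seg 3: a=-5, c=M3/2=1878/241, d=(M4−M3)/(6·1)=-4287/964, b=Δ3−h3·(2M3+M4)/6=2559/964
seg 4: a=1, c=M4/2=-5349/964, d=(M5−M4)/(6·2)=1783/1928, b=Δ4−h4·(2M4+M5)/6=2361/482
t_q=23/4 → seg 3, τ=3/4; S=-5+2559/964·τ+1878/241·τ²+-4287/964·τ³=-30965/61696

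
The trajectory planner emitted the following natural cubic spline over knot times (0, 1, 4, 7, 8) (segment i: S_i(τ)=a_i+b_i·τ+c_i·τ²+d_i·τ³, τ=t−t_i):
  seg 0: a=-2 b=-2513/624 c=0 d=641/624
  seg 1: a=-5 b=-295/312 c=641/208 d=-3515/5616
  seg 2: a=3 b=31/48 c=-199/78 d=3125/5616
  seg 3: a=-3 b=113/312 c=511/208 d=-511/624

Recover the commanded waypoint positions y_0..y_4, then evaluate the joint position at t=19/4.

y_0 = S_0(0) = a_0 = -2
y_1 = S_1(0) = a_1 = -5
y_2 = S_2(0) = a_2 = 3
y_3 = S_3(0) = a_3 = -3
y_4 = S_3(1) = -1
t_q=19/4 is in segment 2 (τ=3/4); S_2(τ)=30405/13312

y_0=-2 y_1=-5 y_2=3 y_3=-3 y_4=-1
S(19/4) = 30405/13312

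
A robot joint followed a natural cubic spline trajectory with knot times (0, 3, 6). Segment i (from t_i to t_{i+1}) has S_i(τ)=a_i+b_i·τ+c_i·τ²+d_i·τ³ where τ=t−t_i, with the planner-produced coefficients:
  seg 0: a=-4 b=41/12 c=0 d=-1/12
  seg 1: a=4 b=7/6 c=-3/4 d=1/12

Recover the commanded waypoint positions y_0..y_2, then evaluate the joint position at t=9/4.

y_0=-4 y_1=4 y_2=3
S(9/4) = 701/256

y_0 = S_0(0) = a_0 = -4
y_1 = S_1(0) = a_1 = 4
y_2 = S_1(3) = 3
t_q=9/4 is in segment 0 (τ=9/4); S_0(τ)=701/256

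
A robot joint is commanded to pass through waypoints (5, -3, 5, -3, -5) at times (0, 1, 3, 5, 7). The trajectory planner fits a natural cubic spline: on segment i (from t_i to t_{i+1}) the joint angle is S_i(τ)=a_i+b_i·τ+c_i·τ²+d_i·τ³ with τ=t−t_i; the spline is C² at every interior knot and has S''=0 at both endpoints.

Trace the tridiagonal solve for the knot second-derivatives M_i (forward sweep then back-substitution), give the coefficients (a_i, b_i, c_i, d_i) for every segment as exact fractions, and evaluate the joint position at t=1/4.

Δ: Δ0=-8, Δ1=4, Δ2=-4, Δ3=-1
row 1: diag=6, rhs=72; c'=1/3, d'=12
row 2: denom=8−2·1/3=22/3; d'=(-48−2·12)/(22/3)=-108/11
row 3: denom=8−2·3/11=82/11; d'=(18−2·-108/11)/(82/11)=207/41
back: M3=207/41
back: M2=-108/11−3/11·207/41=-459/41
back: M1=12−1/3·-459/41=645/41
M: M0=0, M1=645/41, M2=-459/41, M3=207/41, M4=0
seg 0: a=5, c=M0/2=0, d=(M1−M0)/(6·1)=215/82, b=Δ0−h0·(2M0+M1)/6=-871/82
seg 1: a=-3, c=M1/2=645/82, d=(M2−M1)/(6·2)=-92/41, b=Δ1−h1·(2M1+M2)/6=-113/41
seg 2: a=5, c=M2/2=-459/82, d=(M3−M2)/(6·2)=111/82, b=Δ2−h2·(2M2+M3)/6=73/41
seg 3: a=-3, c=M3/2=207/82, d=(M4−M3)/(6·2)=-69/164, b=Δ3−h3·(2M3+M4)/6=-179/41
t_q=1/4 → seg 0, τ=1/4; S=5+-871/82·τ+0·τ²+215/82·τ³=12519/5248

  seg 0: a=5 b=-871/82 c=0 d=215/82
  seg 1: a=-3 b=-113/41 c=645/82 d=-92/41
  seg 2: a=5 b=73/41 c=-459/82 d=111/82
  seg 3: a=-3 b=-179/41 c=207/82 d=-69/164
S(1/4) = 12519/5248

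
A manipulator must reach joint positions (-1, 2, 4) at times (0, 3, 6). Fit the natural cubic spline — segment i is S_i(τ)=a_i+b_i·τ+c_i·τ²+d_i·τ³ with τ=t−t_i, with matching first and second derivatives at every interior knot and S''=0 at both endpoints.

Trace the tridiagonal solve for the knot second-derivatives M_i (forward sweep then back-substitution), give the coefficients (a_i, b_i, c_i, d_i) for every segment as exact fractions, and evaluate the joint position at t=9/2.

  seg 0: a=-1 b=13/12 c=0 d=-1/108
  seg 1: a=2 b=5/6 c=-1/12 d=1/108
S(9/2) = 99/32

Δ: Δ0=1, Δ1=2/3
row 1: diag=12, rhs=-2; c'=1/4, d'=-1/6
back: M1=-1/6
M: M0=0, M1=-1/6, M2=0
seg 0: a=-1, c=M0/2=0, d=(M1−M0)/(6·3)=-1/108, b=Δ0−h0·(2M0+M1)/6=13/12
seg 1: a=2, c=M1/2=-1/12, d=(M2−M1)/(6·3)=1/108, b=Δ1−h1·(2M1+M2)/6=5/6
t_q=9/2 → seg 1, τ=3/2; S=2+5/6·τ+-1/12·τ²+1/108·τ³=99/32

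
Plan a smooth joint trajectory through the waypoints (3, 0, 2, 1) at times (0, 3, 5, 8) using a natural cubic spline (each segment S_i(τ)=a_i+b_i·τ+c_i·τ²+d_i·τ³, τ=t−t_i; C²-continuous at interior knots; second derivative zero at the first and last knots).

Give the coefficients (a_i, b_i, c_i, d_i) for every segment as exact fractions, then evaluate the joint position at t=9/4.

Δ: Δ0=-1, Δ1=1, Δ2=-1/3
row 1: diag=10, rhs=12; c'=1/5, d'=6/5
row 2: denom=10−2·1/5=48/5; d'=(-8−2·6/5)/(48/5)=-13/12
back: M2=-13/12
back: M1=6/5−1/5·-13/12=17/12
M: M0=0, M1=17/12, M2=-13/12, M3=0
seg 0: a=3, c=M0/2=0, d=(M1−M0)/(6·3)=17/216, b=Δ0−h0·(2M0+M1)/6=-41/24
seg 1: a=0, c=M1/2=17/24, d=(M2−M1)/(6·2)=-5/24, b=Δ1−h1·(2M1+M2)/6=5/12
seg 2: a=2, c=M2/2=-13/24, d=(M3−M2)/(6·3)=13/216, b=Δ2−h2·(2M2+M3)/6=3/4
t_q=9/4 → seg 0, τ=9/4; S=3+-41/24·τ+0·τ²+17/216·τ³=27/512

  seg 0: a=3 b=-41/24 c=0 d=17/216
  seg 1: a=0 b=5/12 c=17/24 d=-5/24
  seg 2: a=2 b=3/4 c=-13/24 d=13/216
S(9/4) = 27/512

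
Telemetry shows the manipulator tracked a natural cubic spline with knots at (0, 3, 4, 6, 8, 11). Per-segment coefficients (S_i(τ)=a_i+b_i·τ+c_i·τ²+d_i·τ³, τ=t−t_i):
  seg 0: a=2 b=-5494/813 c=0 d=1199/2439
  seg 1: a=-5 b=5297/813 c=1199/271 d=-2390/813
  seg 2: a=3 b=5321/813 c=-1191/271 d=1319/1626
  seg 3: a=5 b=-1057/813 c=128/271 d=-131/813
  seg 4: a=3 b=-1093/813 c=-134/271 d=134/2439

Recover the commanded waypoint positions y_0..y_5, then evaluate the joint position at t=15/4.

y_0 = S_0(0) = a_0 = 2
y_1 = S_1(0) = a_1 = -5
y_2 = S_2(0) = a_2 = 3
y_3 = S_3(0) = a_3 = 5
y_4 = S_4(0) = a_4 = 3
y_5 = S_4(3) = -4
t_q=15/4 is in segment 1 (τ=3/4); S_1(τ)=9843/8672

y_0=2 y_1=-5 y_2=3 y_3=5 y_4=3 y_5=-4
S(15/4) = 9843/8672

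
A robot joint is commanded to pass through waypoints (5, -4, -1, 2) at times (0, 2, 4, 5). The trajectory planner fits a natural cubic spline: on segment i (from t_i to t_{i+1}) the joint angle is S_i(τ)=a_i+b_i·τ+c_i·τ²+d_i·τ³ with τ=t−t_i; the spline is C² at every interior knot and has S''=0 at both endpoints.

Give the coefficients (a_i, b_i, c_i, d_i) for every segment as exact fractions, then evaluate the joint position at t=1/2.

Δ: Δ0=-9/2, Δ1=3/2, Δ2=3
row 1: diag=8, rhs=36; c'=1/4, d'=9/2
row 2: denom=6−2·1/4=11/2; d'=(9−2·9/2)/(11/2)=0
back: M2=0
back: M1=9/2−1/4·0=9/2
M: M0=0, M1=9/2, M2=0, M3=0
seg 0: a=5, c=M0/2=0, d=(M1−M0)/(6·2)=3/8, b=Δ0−h0·(2M0+M1)/6=-6
seg 1: a=-4, c=M1/2=9/4, d=(M2−M1)/(6·2)=-3/8, b=Δ1−h1·(2M1+M2)/6=-3/2
seg 2: a=-1, c=M2/2=0, d=(M3−M2)/(6·1)=0, b=Δ2−h2·(2M2+M3)/6=3
t_q=1/2 → seg 0, τ=1/2; S=5+-6·τ+0·τ²+3/8·τ³=131/64

  seg 0: a=5 b=-6 c=0 d=3/8
  seg 1: a=-4 b=-3/2 c=9/4 d=-3/8
  seg 2: a=-1 b=3 c=0 d=0
S(1/2) = 131/64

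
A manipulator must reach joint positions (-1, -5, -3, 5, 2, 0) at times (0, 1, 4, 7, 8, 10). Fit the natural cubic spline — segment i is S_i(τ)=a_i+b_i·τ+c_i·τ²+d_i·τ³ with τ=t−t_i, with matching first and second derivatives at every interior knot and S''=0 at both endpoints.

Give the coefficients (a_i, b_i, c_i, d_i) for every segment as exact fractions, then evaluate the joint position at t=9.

  seg 0: a=-1 b=-16402/3657 c=0 d=1774/3657
  seg 1: a=-5 b=-11080/3657 c=1774/1219 d=-272/3657
  seg 2: a=-3 b=13508/3657 c=958/1219 d=-4126/10971
  seg 3: a=5 b=-6382/3657 c=-3168/1219 d=4915/3657
  seg 4: a=2 b=-10645/3657 c=1747/1219 d=-1747/7314
S(9) = 691/2438

Δ: Δ0=-4, Δ1=2/3, Δ2=8/3, Δ3=-3, Δ4=-1
row 1: diag=8, rhs=28; c'=3/8, d'=7/2
row 2: denom=12−3·3/8=87/8; d'=(12−3·7/2)/(87/8)=4/29
row 3: denom=8−3·8/29=208/29; d'=(-34−3·4/29)/(208/29)=-499/104
row 4: denom=6−1·29/208=1219/208; d'=(12−1·-499/104)/(1219/208)=3494/1219
back: M4=3494/1219
back: M3=-499/104−29/208·3494/1219=-6336/1219
back: M2=4/29−8/29·-6336/1219=1916/1219
back: M1=7/2−3/8·1916/1219=3548/1219
M: M0=0, M1=3548/1219, M2=1916/1219, M3=-6336/1219, M4=3494/1219, M5=0
seg 0: a=-1, c=M0/2=0, d=(M1−M0)/(6·1)=1774/3657, b=Δ0−h0·(2M0+M1)/6=-16402/3657
seg 1: a=-5, c=M1/2=1774/1219, d=(M2−M1)/(6·3)=-272/3657, b=Δ1−h1·(2M1+M2)/6=-11080/3657
seg 2: a=-3, c=M2/2=958/1219, d=(M3−M2)/(6·3)=-4126/10971, b=Δ2−h2·(2M2+M3)/6=13508/3657
seg 3: a=5, c=M3/2=-3168/1219, d=(M4−M3)/(6·1)=4915/3657, b=Δ3−h3·(2M3+M4)/6=-6382/3657
seg 4: a=2, c=M4/2=1747/1219, d=(M5−M4)/(6·2)=-1747/7314, b=Δ4−h4·(2M4+M5)/6=-10645/3657
t_q=9 → seg 4, τ=1; S=2+-10645/3657·τ+1747/1219·τ²+-1747/7314·τ³=691/2438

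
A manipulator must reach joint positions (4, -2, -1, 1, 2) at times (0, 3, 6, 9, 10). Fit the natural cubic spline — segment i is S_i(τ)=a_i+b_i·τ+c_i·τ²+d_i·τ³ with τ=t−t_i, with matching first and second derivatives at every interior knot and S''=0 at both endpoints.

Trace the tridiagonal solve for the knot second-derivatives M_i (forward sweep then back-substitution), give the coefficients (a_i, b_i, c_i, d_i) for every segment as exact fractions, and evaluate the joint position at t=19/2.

  seg 0: a=4 b=-47/18 c=0 d=11/162
  seg 1: a=-2 b=-7/9 c=11/18 d=-13/162
  seg 2: a=-1 b=13/18 c=-1/9 d=5/162
  seg 3: a=1 b=8/9 c=1/6 d=-1/18
S(19/2) = 71/48

Δ: Δ0=-2, Δ1=1/3, Δ2=2/3, Δ3=1
row 1: diag=12, rhs=14; c'=1/4, d'=7/6
row 2: denom=12−3·1/4=45/4; d'=(2−3·7/6)/(45/4)=-2/15
row 3: denom=8−3·4/15=36/5; d'=(2−3·-2/15)/(36/5)=1/3
back: M3=1/3
back: M2=-2/15−4/15·1/3=-2/9
back: M1=7/6−1/4·-2/9=11/9
M: M0=0, M1=11/9, M2=-2/9, M3=1/3, M4=0
seg 0: a=4, c=M0/2=0, d=(M1−M0)/(6·3)=11/162, b=Δ0−h0·(2M0+M1)/6=-47/18
seg 1: a=-2, c=M1/2=11/18, d=(M2−M1)/(6·3)=-13/162, b=Δ1−h1·(2M1+M2)/6=-7/9
seg 2: a=-1, c=M2/2=-1/9, d=(M3−M2)/(6·3)=5/162, b=Δ2−h2·(2M2+M3)/6=13/18
seg 3: a=1, c=M3/2=1/6, d=(M4−M3)/(6·1)=-1/18, b=Δ3−h3·(2M3+M4)/6=8/9
t_q=19/2 → seg 3, τ=1/2; S=1+8/9·τ+1/6·τ²+-1/18·τ³=71/48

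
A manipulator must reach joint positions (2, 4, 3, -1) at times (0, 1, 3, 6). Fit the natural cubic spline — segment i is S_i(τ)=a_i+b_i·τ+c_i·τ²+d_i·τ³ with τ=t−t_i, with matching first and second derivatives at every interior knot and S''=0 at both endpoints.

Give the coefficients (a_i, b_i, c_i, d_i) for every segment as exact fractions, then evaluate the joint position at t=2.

Δ: Δ0=2, Δ1=-1/2, Δ2=-4/3
row 1: diag=6, rhs=-15; c'=1/3, d'=-5/2
row 2: denom=10−2·1/3=28/3; d'=(-5−2·-5/2)/(28/3)=0
back: M2=0
back: M1=-5/2−1/3·0=-5/2
M: M0=0, M1=-5/2, M2=0, M3=0
seg 0: a=2, c=M0/2=0, d=(M1−M0)/(6·1)=-5/12, b=Δ0−h0·(2M0+M1)/6=29/12
seg 1: a=4, c=M1/2=-5/4, d=(M2−M1)/(6·2)=5/24, b=Δ1−h1·(2M1+M2)/6=7/6
seg 2: a=3, c=M2/2=0, d=(M3−M2)/(6·3)=0, b=Δ2−h2·(2M2+M3)/6=-4/3
t_q=2 → seg 1, τ=1; S=4+7/6·τ+-5/4·τ²+5/24·τ³=33/8

  seg 0: a=2 b=29/12 c=0 d=-5/12
  seg 1: a=4 b=7/6 c=-5/4 d=5/24
  seg 2: a=3 b=-4/3 c=0 d=0
S(2) = 33/8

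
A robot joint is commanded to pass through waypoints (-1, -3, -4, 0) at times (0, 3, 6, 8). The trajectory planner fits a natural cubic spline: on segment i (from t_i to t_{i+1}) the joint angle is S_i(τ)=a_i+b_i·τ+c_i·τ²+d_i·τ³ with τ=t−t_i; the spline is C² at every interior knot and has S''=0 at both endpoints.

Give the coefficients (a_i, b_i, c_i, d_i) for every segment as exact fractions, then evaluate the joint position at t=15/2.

  seg 0: a=-1 b=-21/37 c=0 d=-11/999
  seg 1: a=-3 b=-32/37 c=-11/111 d=92/999
  seg 2: a=-4 b=38/37 c=27/37 d=-9/74
S(15/2) = -727/592

Δ: Δ0=-2/3, Δ1=-1/3, Δ2=2
row 1: diag=12, rhs=2; c'=1/4, d'=1/6
row 2: denom=10−3·1/4=37/4; d'=(14−3·1/6)/(37/4)=54/37
back: M2=54/37
back: M1=1/6−1/4·54/37=-22/111
M: M0=0, M1=-22/111, M2=54/37, M3=0
seg 0: a=-1, c=M0/2=0, d=(M1−M0)/(6·3)=-11/999, b=Δ0−h0·(2M0+M1)/6=-21/37
seg 1: a=-3, c=M1/2=-11/111, d=(M2−M1)/(6·3)=92/999, b=Δ1−h1·(2M1+M2)/6=-32/37
seg 2: a=-4, c=M2/2=27/37, d=(M3−M2)/(6·2)=-9/74, b=Δ2−h2·(2M2+M3)/6=38/37
t_q=15/2 → seg 2, τ=3/2; S=-4+38/37·τ+27/37·τ²+-9/74·τ³=-727/592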